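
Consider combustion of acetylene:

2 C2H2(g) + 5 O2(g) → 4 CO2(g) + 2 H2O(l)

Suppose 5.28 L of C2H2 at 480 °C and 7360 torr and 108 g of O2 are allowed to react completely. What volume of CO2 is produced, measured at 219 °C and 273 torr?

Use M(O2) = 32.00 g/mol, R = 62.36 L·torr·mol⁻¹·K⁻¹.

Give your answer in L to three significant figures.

186 L

n(C2H2) = PV/RT = (7360 × 5.28) / (62.36 × 753.15) = 0.8274 mol
n(O2) = 108 / 32.00 = 3.375 mol
For 0.8274 mol C2H2, stoichiometry requires (5/2) × 0.8274 = 2.069 mol O2; 3.375 mol is available, so C2H2 is limiting.
n(CO2) = (4/2) × 0.8274 = 1.655 mol
V(CO2) = nRT/P = 1.655 × 62.36 × 492.15 / 273 = 186.1 L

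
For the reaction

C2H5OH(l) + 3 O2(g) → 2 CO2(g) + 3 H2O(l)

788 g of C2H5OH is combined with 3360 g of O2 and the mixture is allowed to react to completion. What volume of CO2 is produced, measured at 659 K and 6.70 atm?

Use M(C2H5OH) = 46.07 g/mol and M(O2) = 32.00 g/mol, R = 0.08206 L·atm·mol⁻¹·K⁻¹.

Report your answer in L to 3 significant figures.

n(C2H5OH) = 788 / 46.07 = 17.10 mol
n(O2) = 3360 / 32.00 = 105.0 mol
For 17.10 mol C2H5OH, stoichiometry requires (3/1) × 17.10 = 51.30 mol O2; 105.0 mol is available, so C2H5OH is limiting.
n(CO2) = (2/1) × 17.10 = 34.20 mol
V(CO2) = nRT/P = 34.20 × 0.08206 × 659 / 6.70 = 276.0 L

276 L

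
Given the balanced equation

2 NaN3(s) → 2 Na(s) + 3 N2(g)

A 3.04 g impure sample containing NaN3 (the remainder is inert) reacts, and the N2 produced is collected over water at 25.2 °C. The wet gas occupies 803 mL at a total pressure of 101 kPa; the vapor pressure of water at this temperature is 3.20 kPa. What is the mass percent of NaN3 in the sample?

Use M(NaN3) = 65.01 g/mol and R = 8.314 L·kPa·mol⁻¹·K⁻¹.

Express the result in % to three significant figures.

P(N2) = 101 − 3.20 = 97.80 kPa
n(N2) = PV/RT = (97.80 × 0.8030) / (8.314 × 298.35) = 0.03166 mol
n(NaN3) = (2/3) × 0.03166 = 0.02111 mol
m(NaN3) = 0.02111 × 65.01 = 1.372 g
%NaN3 = 1.372 / 3.04 × 100 = 45.13%

45.1 %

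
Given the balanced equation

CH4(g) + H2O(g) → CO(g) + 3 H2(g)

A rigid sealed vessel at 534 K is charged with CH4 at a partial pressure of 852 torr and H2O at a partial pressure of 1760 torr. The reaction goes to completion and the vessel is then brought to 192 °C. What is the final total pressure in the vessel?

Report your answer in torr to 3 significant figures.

With V and T fixed, P_i ∝ n_i, so the mole ratios apply directly to partial pressures at 534 K.
P(H2O) required for 852 torr of CH4 = (1/1) × 852 = 852.0 torr; available 1760 torr, so CH4 is limiting.
P(H2O) remaining = 1760 − (1/1) × 852 = 908.0 torr
P(gaseous products) = (1+3)/1 × 852 = 3408 torr
P_total at 534 K = 908.0 + 3408 = 4316 torr
Scaling to 192 °C: P = 4316 × 465.15/534 = 3760 torr

3760 torr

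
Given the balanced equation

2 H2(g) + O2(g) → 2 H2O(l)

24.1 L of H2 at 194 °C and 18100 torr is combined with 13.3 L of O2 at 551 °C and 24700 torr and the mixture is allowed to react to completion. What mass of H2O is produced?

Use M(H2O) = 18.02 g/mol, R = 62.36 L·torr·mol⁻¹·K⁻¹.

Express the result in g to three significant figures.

230 g

n(H2) = PV/RT = (18100 × 24.1) / (62.36 × 467.15) = 14.97 mol
n(O2) = PV/RT = (24700 × 13.3) / (62.36 × 824.15) = 6.392 mol
For 14.97 mol H2, stoichiometry requires (1/2) × 14.97 = 7.485 mol O2; 6.392 mol is available, so O2 is limiting.
n(H2O) = (2/1) × 6.392 = 12.78 mol
m(H2O) = 12.78 × 18.02 = 230.3 g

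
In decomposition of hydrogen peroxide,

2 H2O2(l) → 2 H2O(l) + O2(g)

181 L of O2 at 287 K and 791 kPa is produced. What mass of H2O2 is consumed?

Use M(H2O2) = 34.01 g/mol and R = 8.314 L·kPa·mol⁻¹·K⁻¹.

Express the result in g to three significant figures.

n(O2) = PV/RT = (791 × 181) / (8.314 × 287) = 60.00 mol
n(H2O2) = (2/1) × 60.00 = 120.0 mol
m(H2O2) = 120.0 × 34.01 = 4081 g

4080 g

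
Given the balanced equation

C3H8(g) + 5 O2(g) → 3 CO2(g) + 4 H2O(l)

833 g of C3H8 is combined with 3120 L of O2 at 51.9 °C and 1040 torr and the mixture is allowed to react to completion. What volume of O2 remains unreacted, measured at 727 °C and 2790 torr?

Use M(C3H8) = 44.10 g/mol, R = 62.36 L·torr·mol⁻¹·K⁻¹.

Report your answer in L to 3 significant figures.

n(C3H8) = 833 / 44.10 = 18.89 mol
n(O2) = PV/RT = (1040 × 3120) / (62.36 × 325.05) = 160.1 mol
For 18.89 mol C3H8, stoichiometry requires (5/1) × 18.89 = 94.45 mol O2; 160.1 mol is available, so C3H8 is limiting.
n(O2) consumed = (5/1) × 18.89 = 94.45 mol; remaining = 160.1 − 94.45 = 65.65 mol
V(O2) = nRT/P = 65.65 × 62.36 × 1000.15 / 2790 = 1468 L

1470 L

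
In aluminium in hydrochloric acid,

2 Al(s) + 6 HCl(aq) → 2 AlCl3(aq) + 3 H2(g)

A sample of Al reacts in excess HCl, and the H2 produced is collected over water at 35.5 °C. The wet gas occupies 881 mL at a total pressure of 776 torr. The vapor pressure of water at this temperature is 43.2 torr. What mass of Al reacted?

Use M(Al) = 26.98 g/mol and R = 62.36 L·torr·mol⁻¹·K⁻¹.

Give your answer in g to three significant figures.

P(H2) = 776 − 43.2 = 732.8 torr
n(H2) = PV/RT = (732.8 × 0.8810) / (62.36 × 308.65) = 0.03354 mol
n(Al) = (2/3) × 0.03354 = 0.02236 mol
m(Al) = 0.02236 × 26.98 = 0.6033 g

0.603 g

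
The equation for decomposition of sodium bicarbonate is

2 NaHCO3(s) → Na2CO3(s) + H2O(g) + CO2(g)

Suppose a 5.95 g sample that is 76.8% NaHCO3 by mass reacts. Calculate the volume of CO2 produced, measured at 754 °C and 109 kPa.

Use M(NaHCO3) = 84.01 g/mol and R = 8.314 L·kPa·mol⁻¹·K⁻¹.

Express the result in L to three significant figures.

2.13 L

mass of NaHCO3 = 5.95 × 76.8/100 = 4.570 g
n(NaHCO3) = 4.570 / 84.01 = 0.05440 mol
n(CO2) = (1/2) × 0.05440 = 0.02720 mol
V = nRT/P = 0.02720 × 8.314 × 1027.15 / 109 = 2.131 L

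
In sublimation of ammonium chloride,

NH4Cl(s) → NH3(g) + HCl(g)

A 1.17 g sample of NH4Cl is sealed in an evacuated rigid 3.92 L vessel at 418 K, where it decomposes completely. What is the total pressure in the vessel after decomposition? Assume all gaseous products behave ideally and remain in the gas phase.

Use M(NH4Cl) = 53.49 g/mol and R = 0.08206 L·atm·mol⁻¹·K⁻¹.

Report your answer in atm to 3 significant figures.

n(NH4Cl) = 1.17 / 53.49 = 0.02187 mol
n(gas produced) = (2/1) × 0.02187 = 0.04374 mol
P = nRT/V = 0.04374 × 0.08206 × 418 / 3.92 = 0.3827 atm

0.383 atm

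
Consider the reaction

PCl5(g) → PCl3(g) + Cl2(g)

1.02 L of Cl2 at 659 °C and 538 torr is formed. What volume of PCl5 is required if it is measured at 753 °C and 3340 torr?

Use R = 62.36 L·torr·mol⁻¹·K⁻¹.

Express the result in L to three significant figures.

0.181 L

n(Cl2) = PV/RT = (538 × 1.02) / (62.36 × 932.15) = 0.009440 mol
n(PCl5) = (1/1) × 0.009440 = 0.009440 mol
V = nRT/P = 0.009440 × 62.36 × 1026.15 / 3340 = 0.1809 L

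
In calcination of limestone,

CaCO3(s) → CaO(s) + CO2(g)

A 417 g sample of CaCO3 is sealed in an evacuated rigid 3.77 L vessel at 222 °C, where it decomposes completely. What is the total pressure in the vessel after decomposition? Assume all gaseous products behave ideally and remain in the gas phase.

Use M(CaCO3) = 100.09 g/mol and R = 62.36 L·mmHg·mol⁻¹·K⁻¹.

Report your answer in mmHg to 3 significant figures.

34100 mmHg

n(CaCO3) = 417 / 100.09 = 4.166 mol
n(gas produced) = (1/1) × 4.166 = 4.166 mol
P = nRT/V = 4.166 × 62.36 × 495.15 / 3.77 = 34120 mmHg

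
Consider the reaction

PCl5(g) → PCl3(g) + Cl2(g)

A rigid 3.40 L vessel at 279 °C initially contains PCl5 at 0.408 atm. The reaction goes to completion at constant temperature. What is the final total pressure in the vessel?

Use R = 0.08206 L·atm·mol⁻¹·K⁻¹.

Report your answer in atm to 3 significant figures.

0.816 atm

Rigid vessel, constant T ⇒ P scales with total gas moles (1 → 2).
P_final = (2/1) × 0.408 = 0.8160 atm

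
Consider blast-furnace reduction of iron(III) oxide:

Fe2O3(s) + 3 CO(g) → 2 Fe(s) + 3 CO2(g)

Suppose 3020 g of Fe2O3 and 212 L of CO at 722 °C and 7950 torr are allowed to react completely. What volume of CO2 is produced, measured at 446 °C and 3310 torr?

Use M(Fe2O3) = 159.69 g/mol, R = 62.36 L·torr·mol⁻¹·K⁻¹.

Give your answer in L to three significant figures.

n(Fe2O3) = 3020 / 159.69 = 18.91 mol
n(CO) = PV/RT = (7950 × 212) / (62.36 × 995.15) = 27.16 mol
For 18.91 mol Fe2O3, stoichiometry requires (3/1) × 18.91 = 56.73 mol CO; 27.16 mol is available, so CO is limiting.
n(CO2) = (3/3) × 27.16 = 27.16 mol
V(CO2) = nRT/P = 27.16 × 62.36 × 719.15 / 3310 = 368.0 L

368 L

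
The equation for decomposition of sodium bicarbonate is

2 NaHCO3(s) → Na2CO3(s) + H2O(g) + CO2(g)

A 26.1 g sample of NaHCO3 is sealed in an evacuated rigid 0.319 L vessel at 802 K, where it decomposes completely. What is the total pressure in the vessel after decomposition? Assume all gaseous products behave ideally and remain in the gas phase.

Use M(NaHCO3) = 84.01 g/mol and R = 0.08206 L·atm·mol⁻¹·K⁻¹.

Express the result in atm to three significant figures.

64.1 atm

n(NaHCO3) = 26.1 / 84.01 = 0.3107 mol
n(gas produced) = (2/2) × 0.3107 = 0.3107 mol
P = nRT/V = 0.3107 × 0.08206 × 802 / 0.319 = 64.10 atm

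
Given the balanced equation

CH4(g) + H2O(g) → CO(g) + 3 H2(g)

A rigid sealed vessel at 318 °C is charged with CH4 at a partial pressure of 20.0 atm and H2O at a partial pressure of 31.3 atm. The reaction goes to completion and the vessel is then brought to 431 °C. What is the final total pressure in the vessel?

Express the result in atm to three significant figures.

With V and T fixed, P_i ∝ n_i, so the mole ratios apply directly to partial pressures at 318 °C.
P(H2O) required for 20.0 atm of CH4 = (1/1) × 20.0 = 20.00 atm; available 31.3 atm, so CH4 is limiting.
P(H2O) remaining = 31.3 − (1/1) × 20.0 = 11.30 atm
P(gaseous products) = (1+3)/1 × 20.0 = 80.00 atm
P_total at 318 °C = 11.30 + 80.00 = 91.30 atm
Scaling to 431 °C: P = 91.30 × 704.15/591.15 = 108.8 atm

109 atm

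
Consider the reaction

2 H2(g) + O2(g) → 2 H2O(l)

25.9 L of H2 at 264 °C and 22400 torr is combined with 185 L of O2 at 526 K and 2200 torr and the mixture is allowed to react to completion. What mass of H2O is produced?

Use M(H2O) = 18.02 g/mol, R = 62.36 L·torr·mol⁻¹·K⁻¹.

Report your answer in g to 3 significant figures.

312 g

n(H2) = PV/RT = (22400 × 25.9) / (62.36 × 537.15) = 17.32 mol
n(O2) = PV/RT = (2200 × 185) / (62.36 × 526) = 12.41 mol
For 17.32 mol H2, stoichiometry requires (1/2) × 17.32 = 8.660 mol O2; 12.41 mol is available, so H2 is limiting.
n(H2O) = (2/2) × 17.32 = 17.32 mol
m(H2O) = 17.32 × 18.02 = 312.1 g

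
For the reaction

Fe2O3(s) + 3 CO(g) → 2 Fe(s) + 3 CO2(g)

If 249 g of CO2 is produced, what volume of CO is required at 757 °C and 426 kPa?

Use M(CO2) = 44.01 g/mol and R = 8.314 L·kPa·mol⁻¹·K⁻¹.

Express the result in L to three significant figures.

n(CO2) = 249.0 / 44.01 = 5.658 mol
n(CO) = (3/3) × 5.658 = 5.658 mol
V = nRT/P = 5.658 × 8.314 × 1030.15 / 426 = 113.8 L

114 L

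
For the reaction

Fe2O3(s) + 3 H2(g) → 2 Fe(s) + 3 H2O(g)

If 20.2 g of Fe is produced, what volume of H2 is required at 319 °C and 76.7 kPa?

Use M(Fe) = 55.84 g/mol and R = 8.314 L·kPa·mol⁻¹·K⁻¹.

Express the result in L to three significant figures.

n(Fe) = 20.20 / 55.84 = 0.3617 mol
n(H2) = (3/2) × 0.3617 = 0.5426 mol
V = nRT/P = 0.5426 × 8.314 × 592.15 / 76.7 = 34.83 L

34.8 L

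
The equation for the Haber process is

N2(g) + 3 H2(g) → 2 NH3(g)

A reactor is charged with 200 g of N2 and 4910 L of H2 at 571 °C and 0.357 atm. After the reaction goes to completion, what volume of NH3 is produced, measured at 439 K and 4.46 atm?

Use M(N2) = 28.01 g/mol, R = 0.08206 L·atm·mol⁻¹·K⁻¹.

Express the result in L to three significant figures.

n(N2) = 200 / 28.01 = 7.140 mol
n(H2) = PV/RT = (0.357 × 4910) / (0.08206 × 844.15) = 25.30 mol
For 7.140 mol N2, stoichiometry requires (3/1) × 7.140 = 21.42 mol H2; 25.30 mol is available, so N2 is limiting.
n(NH3) = (2/1) × 7.140 = 14.28 mol
V(NH3) = nRT/P = 14.28 × 0.08206 × 439 / 4.46 = 115.3 L

115 L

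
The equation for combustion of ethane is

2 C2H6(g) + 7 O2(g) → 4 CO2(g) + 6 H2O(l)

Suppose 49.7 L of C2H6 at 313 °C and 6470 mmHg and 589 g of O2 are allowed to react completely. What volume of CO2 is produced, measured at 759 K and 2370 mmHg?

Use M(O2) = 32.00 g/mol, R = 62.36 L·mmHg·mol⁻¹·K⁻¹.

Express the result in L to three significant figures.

n(C2H6) = PV/RT = (6470 × 49.7) / (62.36 × 586.15) = 8.797 mol
n(O2) = 589 / 32.00 = 18.41 mol
For 8.797 mol C2H6, stoichiometry requires (7/2) × 8.797 = 30.79 mol O2; 18.41 mol is available, so O2 is limiting.
n(CO2) = (4/7) × 18.41 = 10.52 mol
V(CO2) = nRT/P = 10.52 × 62.36 × 759 / 2370 = 210.1 L

210 L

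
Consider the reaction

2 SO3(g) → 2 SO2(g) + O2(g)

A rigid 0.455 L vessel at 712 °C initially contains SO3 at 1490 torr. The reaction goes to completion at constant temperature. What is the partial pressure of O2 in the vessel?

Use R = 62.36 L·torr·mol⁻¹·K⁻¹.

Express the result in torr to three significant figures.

745 torr

n(SO3)₀ = PV/RT = (1490 × 0.455) / (62.36 × 985.15) = 0.01104 mol
n(O2) = (1/2) × 0.01104 = 0.005520 mol
P(O2) = nRT/V = 0.005520 × 62.36 × 985.15 / 0.455 = 745.3 torr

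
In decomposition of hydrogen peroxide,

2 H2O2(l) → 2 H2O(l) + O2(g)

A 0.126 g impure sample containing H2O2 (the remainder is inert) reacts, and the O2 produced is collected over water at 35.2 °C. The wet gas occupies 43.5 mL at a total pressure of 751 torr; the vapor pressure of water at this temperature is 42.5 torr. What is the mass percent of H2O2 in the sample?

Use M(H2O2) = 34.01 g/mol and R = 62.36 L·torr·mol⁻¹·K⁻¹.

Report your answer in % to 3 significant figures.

P(O2) = 751 − 42.5 = 708.5 torr
n(O2) = PV/RT = (708.5 × 0.04350) / (62.36 × 308.35) = 0.001603 mol
n(H2O2) = (2/1) × 0.001603 = 0.003206 mol
m(H2O2) = 0.003206 × 34.01 = 0.1090 g
%H2O2 = 0.1090 / 0.126 × 100 = 86.51%

86.5 %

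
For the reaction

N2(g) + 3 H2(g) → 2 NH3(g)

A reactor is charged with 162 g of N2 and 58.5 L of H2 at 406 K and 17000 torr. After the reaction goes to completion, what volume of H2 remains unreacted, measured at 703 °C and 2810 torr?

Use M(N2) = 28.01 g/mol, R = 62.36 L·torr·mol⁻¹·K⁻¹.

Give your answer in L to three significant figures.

n(N2) = 162 / 28.01 = 5.784 mol
n(H2) = PV/RT = (17000 × 58.5) / (62.36 × 406) = 39.28 mol
For 5.784 mol N2, stoichiometry requires (3/1) × 5.784 = 17.35 mol H2; 39.28 mol is available, so N2 is limiting.
n(H2) consumed = (3/1) × 5.784 = 17.35 mol; remaining = 39.28 − 17.35 = 21.93 mol
V(H2) = nRT/P = 21.93 × 62.36 × 976.15 / 2810 = 475.1 L

475 L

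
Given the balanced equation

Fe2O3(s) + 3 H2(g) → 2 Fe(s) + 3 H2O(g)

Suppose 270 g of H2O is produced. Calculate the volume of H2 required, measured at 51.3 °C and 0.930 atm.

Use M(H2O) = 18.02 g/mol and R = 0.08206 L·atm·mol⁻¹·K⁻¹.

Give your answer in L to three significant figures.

429 L

n(H2O) = 270.0 / 18.02 = 14.98 mol
n(H2) = (3/3) × 14.98 = 14.98 mol
V = nRT/P = 14.98 × 0.08206 × 324.45 / 0.930 = 428.9 L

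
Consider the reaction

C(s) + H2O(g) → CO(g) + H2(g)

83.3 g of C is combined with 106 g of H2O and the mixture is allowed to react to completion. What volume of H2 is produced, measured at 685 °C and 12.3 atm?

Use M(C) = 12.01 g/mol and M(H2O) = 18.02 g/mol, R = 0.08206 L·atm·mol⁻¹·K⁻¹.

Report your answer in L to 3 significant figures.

37.6 L

n(C) = 83.3 / 12.01 = 6.936 mol
n(H2O) = 106 / 18.02 = 5.882 mol
For 6.936 mol C, stoichiometry requires (1/1) × 6.936 = 6.936 mol H2O; 5.882 mol is available, so H2O is limiting.
n(H2) = (1/1) × 5.882 = 5.882 mol
V(H2) = nRT/P = 5.882 × 0.08206 × 958.15 / 12.3 = 37.60 L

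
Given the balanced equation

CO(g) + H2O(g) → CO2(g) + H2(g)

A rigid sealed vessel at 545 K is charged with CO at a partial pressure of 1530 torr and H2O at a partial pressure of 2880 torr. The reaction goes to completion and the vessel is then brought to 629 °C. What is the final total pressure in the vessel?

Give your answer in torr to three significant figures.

Because the vessel is rigid and T is held at 545 K, work the stoichiometry in partial pressures (P_i = n_iRT/V).
P(H2O) required for 1530 torr of CO = (1/1) × 1530 = 1530 torr; available 2880 torr, so CO is limiting.
P(H2O) remaining = 2880 − (1/1) × 1530 = 1350 torr
P(gaseous products) = (1+1)/1 × 1530 = 3060 torr
P_total at 545 K = 1350 + 3060 = 4410 torr
Scaling to 629 °C: P = 4410 × 902.15/545 = 7300 torr

7300 torr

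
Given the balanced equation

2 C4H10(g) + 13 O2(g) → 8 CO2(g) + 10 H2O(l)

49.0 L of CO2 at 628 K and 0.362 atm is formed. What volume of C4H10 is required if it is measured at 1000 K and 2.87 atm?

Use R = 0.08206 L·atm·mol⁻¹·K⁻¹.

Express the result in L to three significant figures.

2.46 L

n(CO2) = PV/RT = (0.362 × 49.0) / (0.08206 × 628) = 0.3442 mol
n(C4H10) = (2/8) × 0.3442 = 0.08605 mol
V = nRT/P = 0.08605 × 0.08206 × 1000 / 2.87 = 2.460 L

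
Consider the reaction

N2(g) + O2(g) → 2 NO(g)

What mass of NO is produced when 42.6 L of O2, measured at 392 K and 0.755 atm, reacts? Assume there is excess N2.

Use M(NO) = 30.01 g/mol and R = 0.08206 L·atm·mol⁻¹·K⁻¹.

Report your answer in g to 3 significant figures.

n(O2) = PV/RT = (0.755 × 42.6) / (0.08206 × 392) = 0.9999 mol
n(NO) = (2/1) × 0.9999 = 2.000 mol
m(NO) = 2.000 × 30.01 = 60.02 g

60.0 g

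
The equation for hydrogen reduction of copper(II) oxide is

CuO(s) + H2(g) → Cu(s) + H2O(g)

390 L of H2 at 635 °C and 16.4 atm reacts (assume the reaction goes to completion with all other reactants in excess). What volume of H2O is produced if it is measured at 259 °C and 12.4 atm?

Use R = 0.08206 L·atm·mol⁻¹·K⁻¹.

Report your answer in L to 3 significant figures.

n(H2) = PV/RT = (16.4 × 390) / (0.08206 × 908.15) = 85.83 mol
n(H2O) = (1/1) × 85.83 = 85.83 mol
V = nRT/P = 85.83 × 0.08206 × 532.15 / 12.4 = 302.3 L

302 L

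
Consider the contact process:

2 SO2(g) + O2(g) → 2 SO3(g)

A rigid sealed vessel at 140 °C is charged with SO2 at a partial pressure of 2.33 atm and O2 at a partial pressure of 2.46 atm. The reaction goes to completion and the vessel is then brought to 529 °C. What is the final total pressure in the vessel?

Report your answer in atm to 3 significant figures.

7.04 atm

Because the vessel is rigid and T is held at 140 °C, work the stoichiometry in partial pressures (P_i = n_iRT/V).
P(O2) required for 2.33 atm of SO2 = (1/2) × 2.33 = 1.165 atm; available 2.46 atm, so SO2 is limiting.
P(O2) remaining = 2.46 − (1/2) × 2.33 = 1.295 atm
P(gaseous products) = (2)/2 × 2.33 = 2.330 atm
P_total at 140 °C = 1.295 + 2.330 = 3.625 atm
Scaling to 529 °C: P = 3.625 × 802.15/413.15 = 7.038 atm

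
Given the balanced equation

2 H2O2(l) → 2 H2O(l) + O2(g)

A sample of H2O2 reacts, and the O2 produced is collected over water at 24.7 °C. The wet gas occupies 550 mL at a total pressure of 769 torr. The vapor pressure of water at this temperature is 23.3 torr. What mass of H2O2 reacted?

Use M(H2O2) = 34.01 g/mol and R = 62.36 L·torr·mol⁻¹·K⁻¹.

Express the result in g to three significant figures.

1.50 g

P(O2) = 769 − 23.3 = 745.7 torr
n(O2) = PV/RT = (745.7 × 0.5500) / (62.36 × 297.85) = 0.02208 mol
n(H2O2) = (2/1) × 0.02208 = 0.04416 mol
m(H2O2) = 0.04416 × 34.01 = 1.502 g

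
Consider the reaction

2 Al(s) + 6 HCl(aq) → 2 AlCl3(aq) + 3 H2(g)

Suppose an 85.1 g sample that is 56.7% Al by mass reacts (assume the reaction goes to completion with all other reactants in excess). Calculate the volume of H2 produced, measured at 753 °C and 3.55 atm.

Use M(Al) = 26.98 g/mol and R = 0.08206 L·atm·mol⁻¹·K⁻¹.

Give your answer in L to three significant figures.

63.6 L

mass of Al = 85.1 × 56.7/100 = 48.25 g
n(Al) = 48.25 / 26.98 = 1.788 mol
n(H2) = (3/2) × 1.788 = 2.682 mol
V = nRT/P = 2.682 × 0.08206 × 1026.15 / 3.55 = 63.62 L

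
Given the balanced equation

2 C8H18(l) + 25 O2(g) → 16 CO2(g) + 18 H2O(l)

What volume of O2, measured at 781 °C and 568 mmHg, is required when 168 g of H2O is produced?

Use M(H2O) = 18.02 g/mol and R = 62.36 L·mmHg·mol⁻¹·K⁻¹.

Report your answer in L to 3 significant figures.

n(H2O) = 168.0 / 18.02 = 9.323 mol
n(O2) = (25/18) × 9.323 = 12.95 mol
V = nRT/P = 12.95 × 62.36 × 1054.15 / 568 = 1499 L

1500 L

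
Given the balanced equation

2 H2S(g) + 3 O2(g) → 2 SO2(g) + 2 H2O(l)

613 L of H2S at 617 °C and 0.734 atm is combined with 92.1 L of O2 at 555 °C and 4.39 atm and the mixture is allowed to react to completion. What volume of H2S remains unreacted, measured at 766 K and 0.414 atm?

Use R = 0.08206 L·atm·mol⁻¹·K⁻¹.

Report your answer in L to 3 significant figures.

n(H2S) = PV/RT = (0.734 × 613) / (0.08206 × 890.15) = 6.160 mol
n(O2) = PV/RT = (4.39 × 92.1) / (0.08206 × 828.15) = 5.950 mol
For 6.160 mol H2S, stoichiometry requires (3/2) × 6.160 = 9.240 mol O2; 5.950 mol is available, so O2 is limiting.
n(H2S) consumed = (2/3) × 5.950 = 3.967 mol; remaining = 6.160 − 3.967 = 2.193 mol
V(H2S) = nRT/P = 2.193 × 0.08206 × 766 / 0.414 = 333.0 L

333 L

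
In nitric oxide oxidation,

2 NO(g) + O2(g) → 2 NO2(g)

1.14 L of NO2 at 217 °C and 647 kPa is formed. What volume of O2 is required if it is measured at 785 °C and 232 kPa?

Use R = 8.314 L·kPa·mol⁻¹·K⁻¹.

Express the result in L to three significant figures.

n(NO2) = PV/RT = (647 × 1.14) / (8.314 × 490.15) = 0.1810 mol
n(O2) = (1/2) × 0.1810 = 0.09050 mol
V = nRT/P = 0.09050 × 8.314 × 1058.15 / 232 = 3.432 L

3.43 L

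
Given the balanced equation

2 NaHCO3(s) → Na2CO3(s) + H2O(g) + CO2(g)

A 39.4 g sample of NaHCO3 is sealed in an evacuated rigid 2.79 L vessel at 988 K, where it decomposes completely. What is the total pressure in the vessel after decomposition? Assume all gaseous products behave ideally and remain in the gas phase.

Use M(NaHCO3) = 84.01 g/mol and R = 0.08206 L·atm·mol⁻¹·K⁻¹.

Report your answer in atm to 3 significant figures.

13.6 atm

n(NaHCO3) = 39.4 / 84.01 = 0.4690 mol
n(gas produced) = (2/2) × 0.4690 = 0.4690 mol
P = nRT/V = 0.4690 × 0.08206 × 988 / 2.79 = 13.63 atm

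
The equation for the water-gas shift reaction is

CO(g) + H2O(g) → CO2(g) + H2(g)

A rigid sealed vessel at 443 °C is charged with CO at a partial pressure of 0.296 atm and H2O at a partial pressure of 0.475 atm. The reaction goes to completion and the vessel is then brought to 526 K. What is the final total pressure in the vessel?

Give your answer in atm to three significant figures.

At constant V, partial pressures at 443 °C are proportional to moles, so apply stoichiometry directly to pressures.
P(H2O) required for 0.296 atm of CO = (1/1) × 0.296 = 0.2960 atm; available 0.475 atm, so CO is limiting.
P(H2O) remaining = 0.475 − (1/1) × 0.296 = 0.1790 atm
P(gaseous products) = (1+1)/1 × 0.296 = 0.5920 atm
P_total at 443 °C = 0.1790 + 0.5920 = 0.7710 atm
Scaling to 526 K: P = 0.7710 × 526/716.15 = 0.5663 atm

0.566 atm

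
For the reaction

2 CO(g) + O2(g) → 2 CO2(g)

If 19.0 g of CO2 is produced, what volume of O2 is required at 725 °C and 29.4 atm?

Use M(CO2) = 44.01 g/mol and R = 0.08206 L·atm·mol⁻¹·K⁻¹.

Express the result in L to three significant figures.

0.601 L

n(CO2) = 19.00 / 44.01 = 0.4317 mol
n(O2) = (1/2) × 0.4317 = 0.2158 mol
V = nRT/P = 0.2158 × 0.08206 × 998.15 / 29.4 = 0.6012 L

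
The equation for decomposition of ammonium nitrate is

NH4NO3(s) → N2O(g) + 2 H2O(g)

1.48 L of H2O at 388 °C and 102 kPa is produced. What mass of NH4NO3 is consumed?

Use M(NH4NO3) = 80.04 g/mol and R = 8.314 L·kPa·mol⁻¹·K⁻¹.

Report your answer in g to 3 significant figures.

1.10 g

n(H2O) = PV/RT = (102 × 1.48) / (8.314 × 661.15) = 0.02746 mol
n(NH4NO3) = (1/2) × 0.02746 = 0.01373 mol
m(NH4NO3) = 0.01373 × 80.04 = 1.099 g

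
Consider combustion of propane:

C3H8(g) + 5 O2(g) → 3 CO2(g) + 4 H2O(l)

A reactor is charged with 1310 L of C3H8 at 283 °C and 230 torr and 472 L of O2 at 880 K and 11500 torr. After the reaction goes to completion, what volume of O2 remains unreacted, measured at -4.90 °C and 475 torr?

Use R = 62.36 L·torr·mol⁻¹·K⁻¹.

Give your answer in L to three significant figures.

n(C3H8) = PV/RT = (230 × 1310) / (62.36 × 556.15) = 8.688 mol
n(O2) = PV/RT = (11500 × 472) / (62.36 × 880) = 98.91 mol
For 8.688 mol C3H8, stoichiometry requires (5/1) × 8.688 = 43.44 mol O2; 98.91 mol is available, so C3H8 is limiting.
n(O2) consumed = (5/1) × 8.688 = 43.44 mol; remaining = 98.91 − 43.44 = 55.47 mol
V(O2) = nRT/P = 55.47 × 62.36 × 268.25 / 475 = 1953 L

1950 L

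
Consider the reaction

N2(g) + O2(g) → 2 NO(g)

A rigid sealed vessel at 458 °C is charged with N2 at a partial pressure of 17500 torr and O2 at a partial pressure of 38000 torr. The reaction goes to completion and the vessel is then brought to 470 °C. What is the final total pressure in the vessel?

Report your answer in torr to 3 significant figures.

56400 torr

At constant V, partial pressures at 458 °C are proportional to moles, so apply stoichiometry directly to pressures.
P(O2) required for 17500 torr of N2 = (1/1) × 17500 = 17500 torr; available 38000 torr, so N2 is limiting.
P(O2) remaining = 38000 − (1/1) × 17500 = 20500 torr
P(gaseous products) = (2)/1 × 17500 = 35000 torr
P_total at 458 °C = 20500 + 35000 = 55500 torr
Scaling to 470 °C: P = 55500 × 743.15/731.15 = 56410 torr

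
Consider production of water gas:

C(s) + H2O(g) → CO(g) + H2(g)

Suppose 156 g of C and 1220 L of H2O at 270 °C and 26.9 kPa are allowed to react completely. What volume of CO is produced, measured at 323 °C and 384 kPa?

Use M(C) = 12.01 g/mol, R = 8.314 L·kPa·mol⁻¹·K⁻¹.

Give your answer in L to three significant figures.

n(C) = 156 / 12.01 = 12.99 mol
n(H2O) = PV/RT = (26.9 × 1220) / (8.314 × 543.15) = 7.267 mol
For 12.99 mol C, stoichiometry requires (1/1) × 12.99 = 12.99 mol H2O; 7.267 mol is available, so H2O is limiting.
n(CO) = (1/1) × 7.267 = 7.267 mol
V(CO) = nRT/P = 7.267 × 8.314 × 596.15 / 384 = 93.80 L

93.8 L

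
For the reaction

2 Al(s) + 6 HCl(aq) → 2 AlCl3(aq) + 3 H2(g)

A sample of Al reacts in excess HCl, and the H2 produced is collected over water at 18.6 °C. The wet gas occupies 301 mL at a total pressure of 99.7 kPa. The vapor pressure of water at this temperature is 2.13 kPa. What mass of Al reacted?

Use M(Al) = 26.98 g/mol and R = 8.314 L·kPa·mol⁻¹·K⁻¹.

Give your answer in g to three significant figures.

0.218 g

P(H2) = 99.7 − 2.13 = 97.57 kPa
n(H2) = PV/RT = (97.57 × 0.3010) / (8.314 × 291.75) = 0.01211 mol
n(Al) = (2/3) × 0.01211 = 0.008073 mol
m(Al) = 0.008073 × 26.98 = 0.2178 g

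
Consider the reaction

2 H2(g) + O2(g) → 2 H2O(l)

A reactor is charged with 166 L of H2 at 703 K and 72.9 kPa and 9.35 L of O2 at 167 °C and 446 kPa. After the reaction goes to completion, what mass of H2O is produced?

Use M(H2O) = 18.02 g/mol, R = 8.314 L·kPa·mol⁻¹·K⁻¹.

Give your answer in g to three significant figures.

n(H2) = PV/RT = (72.9 × 166) / (8.314 × 703) = 2.070 mol
n(O2) = PV/RT = (446 × 9.35) / (8.314 × 440.15) = 1.140 mol
For 2.070 mol H2, stoichiometry requires (1/2) × 2.070 = 1.035 mol O2; 1.140 mol is available, so H2 is limiting.
n(H2O) = (2/2) × 2.070 = 2.070 mol
m(H2O) = 2.070 × 18.02 = 37.30 g

37.3 g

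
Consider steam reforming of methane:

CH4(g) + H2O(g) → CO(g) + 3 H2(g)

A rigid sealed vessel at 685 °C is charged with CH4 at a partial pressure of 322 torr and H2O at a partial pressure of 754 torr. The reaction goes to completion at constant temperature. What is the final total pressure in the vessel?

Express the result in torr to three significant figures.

1720 torr

With V and T fixed, P_i ∝ n_i, so the mole ratios apply directly to partial pressures at 685 °C.
P(H2O) required for 322 torr of CH4 = (1/1) × 322 = 322.0 torr; available 754 torr, so CH4 is limiting.
P(H2O) remaining = 754 − (1/1) × 322 = 432.0 torr
P(gaseous products) = (1+3)/1 × 322 = 1288 torr
P_total at 685 °C = 432.0 + 1288 = 1720 torr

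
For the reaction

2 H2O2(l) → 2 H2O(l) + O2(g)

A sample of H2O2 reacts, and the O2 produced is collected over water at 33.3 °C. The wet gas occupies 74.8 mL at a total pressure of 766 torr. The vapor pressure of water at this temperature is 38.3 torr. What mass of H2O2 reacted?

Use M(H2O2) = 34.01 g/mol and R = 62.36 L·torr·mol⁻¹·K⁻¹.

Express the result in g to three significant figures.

0.194 g

P(O2) = 766 − 38.3 = 727.7 torr
n(O2) = PV/RT = (727.7 × 0.07480) / (62.36 × 306.45) = 0.002848 mol
n(H2O2) = (2/1) × 0.002848 = 0.005696 mol
m(H2O2) = 0.005696 × 34.01 = 0.1937 g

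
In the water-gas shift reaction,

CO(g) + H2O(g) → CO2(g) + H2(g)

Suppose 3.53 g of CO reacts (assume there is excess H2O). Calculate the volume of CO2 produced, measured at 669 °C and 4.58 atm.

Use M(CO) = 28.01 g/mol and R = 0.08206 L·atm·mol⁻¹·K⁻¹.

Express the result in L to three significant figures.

2.13 L

n(CO) = 3.530 / 28.01 = 0.1260 mol
n(CO2) = (1/1) × 0.1260 = 0.1260 mol
V = nRT/P = 0.1260 × 0.08206 × 942.15 / 4.58 = 2.127 L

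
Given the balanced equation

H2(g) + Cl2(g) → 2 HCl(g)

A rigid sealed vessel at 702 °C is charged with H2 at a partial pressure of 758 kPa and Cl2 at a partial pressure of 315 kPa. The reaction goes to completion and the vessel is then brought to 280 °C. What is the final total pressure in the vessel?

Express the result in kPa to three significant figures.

At constant V, partial pressures at 702 °C are proportional to moles, so apply stoichiometry directly to pressures.
P(Cl2) required for 758 kPa of H2 = (1/1) × 758 = 758.0 kPa; available 315 kPa, so Cl2 is limiting.
P(H2) remaining = 758 − (1/1) × 315 = 443.0 kPa
P(gaseous products) = (2)/1 × 315 = 630.0 kPa
P_total at 702 °C = 443.0 + 630.0 = 1073 kPa
Scaling to 280 °C: P = 1073 × 553.15/975.15 = 608.7 kPa

609 kPa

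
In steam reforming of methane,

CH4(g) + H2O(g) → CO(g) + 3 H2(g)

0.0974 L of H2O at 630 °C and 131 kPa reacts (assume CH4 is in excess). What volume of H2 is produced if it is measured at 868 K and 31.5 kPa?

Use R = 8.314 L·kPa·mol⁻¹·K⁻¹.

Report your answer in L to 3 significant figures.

1.17 L

n(H2O) = PV/RT = (131 × 0.0974) / (8.314 × 903.15) = 0.001699 mol
n(H2) = (3/1) × 0.001699 = 0.005097 mol
V = nRT/P = 0.005097 × 8.314 × 868 / 31.5 = 1.168 L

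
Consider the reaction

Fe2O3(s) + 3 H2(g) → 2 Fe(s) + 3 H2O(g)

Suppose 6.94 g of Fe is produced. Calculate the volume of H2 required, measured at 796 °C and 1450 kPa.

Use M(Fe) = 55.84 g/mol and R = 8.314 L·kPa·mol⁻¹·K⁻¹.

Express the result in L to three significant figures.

n(Fe) = 6.940 / 55.84 = 0.1243 mol
n(H2) = (3/2) × 0.1243 = 0.1865 mol
V = nRT/P = 0.1865 × 8.314 × 1069.15 / 1450 = 1.143 L

1.14 L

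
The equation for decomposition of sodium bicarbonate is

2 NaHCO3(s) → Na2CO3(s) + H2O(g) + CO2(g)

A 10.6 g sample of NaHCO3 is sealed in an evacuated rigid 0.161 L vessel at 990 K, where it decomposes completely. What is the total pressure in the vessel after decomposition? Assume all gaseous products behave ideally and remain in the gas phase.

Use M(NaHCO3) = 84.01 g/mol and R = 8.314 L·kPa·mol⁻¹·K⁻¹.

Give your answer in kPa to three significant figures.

6450 kPa

n(NaHCO3) = 10.6 / 84.01 = 0.1262 mol
n(gas produced) = (2/2) × 0.1262 = 0.1262 mol
P = nRT/V = 0.1262 × 8.314 × 990 / 0.161 = 6452 kPa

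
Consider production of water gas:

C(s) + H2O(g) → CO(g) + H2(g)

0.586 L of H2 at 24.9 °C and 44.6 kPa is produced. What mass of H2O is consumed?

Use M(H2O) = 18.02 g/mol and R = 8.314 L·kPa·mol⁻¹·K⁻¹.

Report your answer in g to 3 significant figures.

n(H2) = PV/RT = (44.6 × 0.586) / (8.314 × 298.05) = 0.01055 mol
n(H2O) = (1/1) × 0.01055 = 0.01055 mol
m(H2O) = 0.01055 × 18.02 = 0.1901 g

0.190 g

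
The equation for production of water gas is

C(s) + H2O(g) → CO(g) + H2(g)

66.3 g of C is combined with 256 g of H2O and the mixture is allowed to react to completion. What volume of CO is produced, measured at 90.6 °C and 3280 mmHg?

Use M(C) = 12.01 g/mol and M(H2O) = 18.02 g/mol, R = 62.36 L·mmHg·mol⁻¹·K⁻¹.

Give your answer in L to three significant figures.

n(C) = 66.3 / 12.01 = 5.520 mol
n(H2O) = 256 / 18.02 = 14.21 mol
For 5.520 mol C, stoichiometry requires (1/1) × 5.520 = 5.520 mol H2O; 14.21 mol is available, so C is limiting.
n(CO) = (1/1) × 5.520 = 5.520 mol
V(CO) = nRT/P = 5.520 × 62.36 × 363.75 / 3280 = 38.17 L

38.2 L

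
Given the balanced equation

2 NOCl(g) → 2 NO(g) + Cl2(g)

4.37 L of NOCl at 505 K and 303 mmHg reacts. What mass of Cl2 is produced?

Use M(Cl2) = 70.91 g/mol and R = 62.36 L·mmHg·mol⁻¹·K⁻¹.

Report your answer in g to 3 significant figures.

n(NOCl) = PV/RT = (303 × 4.37) / (62.36 × 505) = 0.04205 mol
n(Cl2) = (1/2) × 0.04205 = 0.02102 mol
m(Cl2) = 0.02102 × 70.91 = 1.491 g

1.49 g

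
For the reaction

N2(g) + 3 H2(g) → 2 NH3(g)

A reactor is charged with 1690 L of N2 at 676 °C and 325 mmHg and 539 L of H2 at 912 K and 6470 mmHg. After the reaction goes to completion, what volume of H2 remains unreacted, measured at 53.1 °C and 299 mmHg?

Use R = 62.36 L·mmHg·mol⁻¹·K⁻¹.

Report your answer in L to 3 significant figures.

n(N2) = PV/RT = (325 × 1690) / (62.36 × 949.15) = 9.280 mol
n(H2) = PV/RT = (6470 × 539) / (62.36 × 912) = 61.32 mol
For 9.280 mol N2, stoichiometry requires (3/1) × 9.280 = 27.84 mol H2; 61.32 mol is available, so N2 is limiting.
n(H2) consumed = (3/1) × 9.280 = 27.84 mol; remaining = 61.32 − 27.84 = 33.48 mol
V(H2) = nRT/P = 33.48 × 62.36 × 326.25 / 299 = 2278 L

2280 L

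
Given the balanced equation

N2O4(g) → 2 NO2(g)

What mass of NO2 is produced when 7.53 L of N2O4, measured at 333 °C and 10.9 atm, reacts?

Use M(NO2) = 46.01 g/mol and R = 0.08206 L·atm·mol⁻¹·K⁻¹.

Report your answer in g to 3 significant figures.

n(N2O4) = PV/RT = (10.9 × 7.53) / (0.08206 × 606.15) = 1.650 mol
n(NO2) = (2/1) × 1.650 = 3.300 mol
m(NO2) = 3.300 × 46.01 = 151.8 g

152 g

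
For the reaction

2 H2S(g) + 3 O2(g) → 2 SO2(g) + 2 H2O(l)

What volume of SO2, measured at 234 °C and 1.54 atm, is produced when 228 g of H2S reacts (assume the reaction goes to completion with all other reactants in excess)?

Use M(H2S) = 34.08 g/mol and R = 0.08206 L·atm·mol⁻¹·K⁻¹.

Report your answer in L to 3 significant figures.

n(H2S) = 228.0 / 34.08 = 6.690 mol
n(SO2) = (2/2) × 6.690 = 6.690 mol
V = nRT/P = 6.690 × 0.08206 × 507.15 / 1.54 = 180.8 L

181 L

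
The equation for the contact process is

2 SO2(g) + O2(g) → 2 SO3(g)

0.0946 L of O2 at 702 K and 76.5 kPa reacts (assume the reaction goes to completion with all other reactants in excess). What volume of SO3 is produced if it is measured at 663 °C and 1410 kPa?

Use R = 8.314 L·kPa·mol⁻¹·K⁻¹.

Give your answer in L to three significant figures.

0.0137 L

n(O2) = PV/RT = (76.5 × 0.0946) / (8.314 × 702) = 0.001240 mol
n(SO3) = (2/1) × 0.001240 = 0.002480 mol
V = nRT/P = 0.002480 × 8.314 × 936.15 / 1410 = 0.01369 L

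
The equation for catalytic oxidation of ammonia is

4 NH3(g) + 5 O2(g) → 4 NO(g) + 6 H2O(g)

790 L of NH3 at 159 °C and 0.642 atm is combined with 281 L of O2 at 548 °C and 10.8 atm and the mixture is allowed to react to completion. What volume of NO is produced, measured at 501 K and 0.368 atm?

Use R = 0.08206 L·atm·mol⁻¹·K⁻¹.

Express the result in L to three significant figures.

n(NH3) = PV/RT = (0.642 × 790) / (0.08206 × 432.15) = 14.30 mol
n(O2) = PV/RT = (10.8 × 281) / (0.08206 × 821.15) = 45.04 mol
For 14.30 mol NH3, stoichiometry requires (5/4) × 14.30 = 17.88 mol O2; 45.04 mol is available, so NH3 is limiting.
n(NO) = (4/4) × 14.30 = 14.30 mol
V(NO) = nRT/P = 14.30 × 0.08206 × 501 / 0.368 = 1598 L

1600 L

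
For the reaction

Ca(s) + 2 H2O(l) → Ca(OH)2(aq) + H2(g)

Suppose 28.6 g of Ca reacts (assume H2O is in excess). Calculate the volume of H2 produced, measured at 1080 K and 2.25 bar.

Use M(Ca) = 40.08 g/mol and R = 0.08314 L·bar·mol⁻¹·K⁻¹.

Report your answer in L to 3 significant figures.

28.5 L

n(Ca) = 28.60 / 40.08 = 0.7136 mol
n(H2) = (1/1) × 0.7136 = 0.7136 mol
V = nRT/P = 0.7136 × 0.08314 × 1080 / 2.25 = 28.48 L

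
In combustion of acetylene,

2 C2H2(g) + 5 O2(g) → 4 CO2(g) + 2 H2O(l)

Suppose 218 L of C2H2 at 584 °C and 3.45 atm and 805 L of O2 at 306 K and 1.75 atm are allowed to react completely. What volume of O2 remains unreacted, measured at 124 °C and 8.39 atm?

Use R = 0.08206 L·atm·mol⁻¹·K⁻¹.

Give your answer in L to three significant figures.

114 L

n(C2H2) = PV/RT = (3.45 × 218) / (0.08206 × 857.15) = 10.69 mol
n(O2) = PV/RT = (1.75 × 805) / (0.08206 × 306) = 56.10 mol
For 10.69 mol C2H2, stoichiometry requires (5/2) × 10.69 = 26.72 mol O2; 56.10 mol is available, so C2H2 is limiting.
n(O2) consumed = (5/2) × 10.69 = 26.72 mol; remaining = 56.10 − 26.72 = 29.38 mol
V(O2) = nRT/P = 29.38 × 0.08206 × 397.15 / 8.39 = 114.1 L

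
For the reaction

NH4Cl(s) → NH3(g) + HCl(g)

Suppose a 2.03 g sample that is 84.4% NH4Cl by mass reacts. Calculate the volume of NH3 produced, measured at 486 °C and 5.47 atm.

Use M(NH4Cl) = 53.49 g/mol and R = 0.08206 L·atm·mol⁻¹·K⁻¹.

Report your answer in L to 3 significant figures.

0.365 L

mass of NH4Cl = 2.03 × 84.4/100 = 1.713 g
n(NH4Cl) = 1.713 / 53.49 = 0.03202 mol
n(NH3) = (1/1) × 0.03202 = 0.03202 mol
V = nRT/P = 0.03202 × 0.08206 × 759.15 / 5.47 = 0.3647 L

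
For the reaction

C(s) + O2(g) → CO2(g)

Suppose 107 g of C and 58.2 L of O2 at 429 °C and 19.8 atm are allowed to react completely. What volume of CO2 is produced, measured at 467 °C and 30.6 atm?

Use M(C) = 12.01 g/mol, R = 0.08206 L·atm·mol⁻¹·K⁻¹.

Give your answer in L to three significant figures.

17.7 L

n(C) = 107 / 12.01 = 8.909 mol
n(O2) = PV/RT = (19.8 × 58.2) / (0.08206 × 702.15) = 20.00 mol
For 8.909 mol C, stoichiometry requires (1/1) × 8.909 = 8.909 mol O2; 20.00 mol is available, so C is limiting.
n(CO2) = (1/1) × 8.909 = 8.909 mol
V(CO2) = nRT/P = 8.909 × 0.08206 × 740.15 / 30.6 = 17.68 L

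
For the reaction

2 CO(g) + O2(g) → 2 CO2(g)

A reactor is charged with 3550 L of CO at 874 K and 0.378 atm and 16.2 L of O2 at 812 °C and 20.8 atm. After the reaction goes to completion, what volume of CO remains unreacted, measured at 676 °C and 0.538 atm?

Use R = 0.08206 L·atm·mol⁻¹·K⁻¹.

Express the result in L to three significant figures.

1610 L

n(CO) = PV/RT = (0.378 × 3550) / (0.08206 × 874) = 18.71 mol
n(O2) = PV/RT = (20.8 × 16.2) / (0.08206 × 1085.15) = 3.784 mol
For 18.71 mol CO, stoichiometry requires (1/2) × 18.71 = 9.355 mol O2; 3.784 mol is available, so O2 is limiting.
n(CO) consumed = (2/1) × 3.784 = 7.568 mol; remaining = 18.71 − 7.568 = 11.14 mol
V(CO) = nRT/P = 11.14 × 0.08206 × 949.15 / 0.538 = 1613 L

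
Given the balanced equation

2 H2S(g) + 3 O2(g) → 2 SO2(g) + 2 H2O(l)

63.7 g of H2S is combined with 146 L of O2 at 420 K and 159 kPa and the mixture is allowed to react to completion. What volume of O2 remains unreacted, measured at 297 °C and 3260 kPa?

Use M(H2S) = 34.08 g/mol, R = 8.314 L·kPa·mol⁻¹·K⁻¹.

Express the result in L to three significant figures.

5.59 L

n(H2S) = 63.7 / 34.08 = 1.869 mol
n(O2) = PV/RT = (159 × 146) / (8.314 × 420) = 6.648 mol
For 1.869 mol H2S, stoichiometry requires (3/2) × 1.869 = 2.804 mol O2; 6.648 mol is available, so H2S is limiting.
n(O2) consumed = (3/2) × 1.869 = 2.804 mol; remaining = 6.648 − 2.804 = 3.844 mol
V(O2) = nRT/P = 3.844 × 8.314 × 570.15 / 3260 = 5.589 L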